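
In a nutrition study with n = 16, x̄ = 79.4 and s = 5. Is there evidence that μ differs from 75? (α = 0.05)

t = (x̄ - μ₀)/(s/√n) = (79.4 - 75)/(5/√16) = 3.52. df = 15, critical t = ±2.131. Reject H₀.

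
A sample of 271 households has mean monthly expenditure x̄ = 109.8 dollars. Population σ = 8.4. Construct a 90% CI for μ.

CI = x̄ ± z*(σ/√n) = 109.8 ± 1.645(8.4/√271) = 109.8 ± 0.84 = (108.96, 110.64)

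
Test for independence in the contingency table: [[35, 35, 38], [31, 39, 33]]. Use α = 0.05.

χ² = 0.693. df = 2, critical = 5.991. Fail to reject H₀. No evidence of dependence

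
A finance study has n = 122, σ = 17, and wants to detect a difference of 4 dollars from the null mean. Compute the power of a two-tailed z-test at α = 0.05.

SE = σ/√n = 17/√122 = 1.539. Non-centrality λ = d/SE = 4/1.539 = 2.599. Power ≈ Φ(λ - z_{α/2}) = Φ(2.599 - 1.96) = Φ(0.639) = 0.739.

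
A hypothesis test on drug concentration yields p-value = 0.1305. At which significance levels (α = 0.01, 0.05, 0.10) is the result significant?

p = 0.1305. Not significant at any of the given levels.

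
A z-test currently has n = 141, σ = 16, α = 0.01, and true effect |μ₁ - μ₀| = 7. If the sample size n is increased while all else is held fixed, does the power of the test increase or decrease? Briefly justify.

Power increases: a larger n shrinks the standard error σ/√n, moving the sampling distribution under H₁ further from the critical value.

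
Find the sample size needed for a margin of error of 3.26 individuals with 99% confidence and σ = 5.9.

n = (z*σ/E)² = (2.576×5.9/3.26)² = 21.7 → n = 22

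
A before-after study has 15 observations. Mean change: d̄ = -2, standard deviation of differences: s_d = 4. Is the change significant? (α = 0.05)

t = d̄/(s_d/√n) = -2/(4/√15) = -1.936. df = 14, critical t = ±2.145. Fail to reject H₀.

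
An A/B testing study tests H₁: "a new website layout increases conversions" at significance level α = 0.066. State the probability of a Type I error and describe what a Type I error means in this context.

P(Type I error) = α = 0.066. A Type I error is rejecting H₀ when H₀ is actually true (false positive) — here, concluding that a new website layout increases conversions when in fact this is not the case. Consequence: rolling out a layout that doesn't actually help — wasted engineering effort.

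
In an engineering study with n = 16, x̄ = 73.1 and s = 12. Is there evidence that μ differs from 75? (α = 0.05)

t = (x̄ - μ₀)/(s/√n) = (73.1 - 75)/(12/√16) = -0.633. df = 15, critical t = ±2.131. Fail to reject H₀.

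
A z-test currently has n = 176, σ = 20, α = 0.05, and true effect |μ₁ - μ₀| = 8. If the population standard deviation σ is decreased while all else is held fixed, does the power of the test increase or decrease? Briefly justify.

Power increases: a smaller σ shrinks the standard error σ/√n, moving the sampling distribution under H₁ further from the critical value.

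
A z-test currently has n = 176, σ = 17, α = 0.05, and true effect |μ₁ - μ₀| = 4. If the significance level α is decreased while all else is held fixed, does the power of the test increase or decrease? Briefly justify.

Power decreases: a smaller α raises the critical value, so less of the H₁ sampling distribution falls in the rejection region.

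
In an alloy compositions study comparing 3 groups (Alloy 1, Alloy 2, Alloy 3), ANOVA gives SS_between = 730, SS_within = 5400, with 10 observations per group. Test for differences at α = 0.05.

df_between = 2, df_within = 27. F = MS_between/MS_within = 365.0/200.0 = 1.825. F_crit ≈ 3.354. Fail to reject H₀.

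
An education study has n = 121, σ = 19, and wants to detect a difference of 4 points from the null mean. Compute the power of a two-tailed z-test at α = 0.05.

SE = σ/√n = 19/√121 = 1.727. Non-centrality λ = d/SE = 4/1.727 = 2.316. Power ≈ Φ(λ - z_{α/2}) = Φ(2.316 - 1.96) = Φ(0.356) = 0.639.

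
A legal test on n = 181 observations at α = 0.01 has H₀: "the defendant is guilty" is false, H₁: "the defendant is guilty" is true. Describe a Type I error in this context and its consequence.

Type I error: rejecting H₀ when it is true — concluding that the defendant is guilty when in fact it is not. Consequence: convicting an innocent person.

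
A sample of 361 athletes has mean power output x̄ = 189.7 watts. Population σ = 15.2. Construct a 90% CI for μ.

CI = x̄ ± z*(σ/√n) = 189.7 ± 1.645(15.2/√361) = 189.7 ± 1.32 = (188.38, 191.02)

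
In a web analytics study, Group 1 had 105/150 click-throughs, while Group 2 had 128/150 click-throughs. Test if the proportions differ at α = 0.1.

p̂₁ = 0.7, p̂₂ = 0.853, pooled p̂ = 0.777. z = -3.188. Critical: ±1.645. Reject H₀.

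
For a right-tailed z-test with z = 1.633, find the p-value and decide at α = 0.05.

p = P(Z > 1.633) = 1 - Φ(1.633) ≈ 0.0512. Since p ≥ 0.05, fail to reject H₀ (not significant) at α = 0.05.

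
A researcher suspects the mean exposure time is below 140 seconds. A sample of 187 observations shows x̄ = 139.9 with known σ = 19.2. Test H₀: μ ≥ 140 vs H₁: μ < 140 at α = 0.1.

z = -0.071. Critical value: -1.28. Fail to reject H₀.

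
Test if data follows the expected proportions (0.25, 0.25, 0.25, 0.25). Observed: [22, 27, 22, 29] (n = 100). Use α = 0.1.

Expected: [25.0, 25.0, 25.0, 25.0]. χ² = 1.52. df = 3, critical = 6.251. Fail to reject H₀.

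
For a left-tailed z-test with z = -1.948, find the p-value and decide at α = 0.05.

p = P(Z < -1.948) = Φ(-1.948) ≈ 0.0257. Since p < 0.05, reject H₀ (significant) at α = 0.05.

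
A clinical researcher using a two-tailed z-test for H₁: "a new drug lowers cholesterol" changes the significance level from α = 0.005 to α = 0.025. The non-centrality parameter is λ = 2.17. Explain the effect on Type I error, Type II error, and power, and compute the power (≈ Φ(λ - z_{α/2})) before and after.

Increasing α from 0.005 to 0.025:
• Type I error rate increases (α is the Type I rate by definition).
• Critical value moves from z_{α/2} = 2.807 to 2.241, so power = Φ(λ - z_{α/2}) goes from Φ(2.17 - 2.807) = 0.262 to Φ(2.17 - 2.241) = 0.472.
• Type II error rate β = 1 - power therefore decreases (0.738 → 0.528).
Appropriate when false negatives are costly — here, shelving an effective drug — patients miss out on a treatment that would have helped.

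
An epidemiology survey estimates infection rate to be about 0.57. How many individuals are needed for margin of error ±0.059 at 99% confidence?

n = z²p(1-p)/E² = 2.576²×0.57×0.43/0.059² = 467.2 → n = 468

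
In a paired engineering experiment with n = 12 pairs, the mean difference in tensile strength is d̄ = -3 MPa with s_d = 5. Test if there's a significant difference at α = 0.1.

t = d̄/(s_d/√n) = -3/(5/√12) = -2.078. df = 11, critical t = ±1.796. Reject H₀.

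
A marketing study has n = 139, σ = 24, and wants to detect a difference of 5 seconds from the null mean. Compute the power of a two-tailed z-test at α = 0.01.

SE = σ/√n = 24/√139 = 2.036. Non-centrality λ = d/SE = 5/2.036 = 2.456. Power ≈ Φ(λ - z_{α/2}) = Φ(2.456 - 2.576) = Φ(-0.12) = 0.452.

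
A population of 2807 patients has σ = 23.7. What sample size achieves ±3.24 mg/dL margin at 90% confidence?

Without FPC: n₀ = (1.645×23.7/3.24)² = 144.79. With FPC: n = n₀N/(n₀+N-1) = 137.7 → n = 138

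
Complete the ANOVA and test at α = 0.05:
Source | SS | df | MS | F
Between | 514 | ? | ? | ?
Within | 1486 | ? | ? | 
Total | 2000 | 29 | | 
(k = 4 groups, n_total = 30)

df_between = 3, df_within = 26. MS_between = 171.33, MS_within = 57.15. F = 2.998, F_crit ≈ 2.975. Reject H₀.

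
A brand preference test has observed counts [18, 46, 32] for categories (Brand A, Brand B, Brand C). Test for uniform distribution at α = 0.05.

Expected = 32 each. χ² = Σ(O-E)²/E = 12.25. df = 2, critical value = 5.991. Reject H₀.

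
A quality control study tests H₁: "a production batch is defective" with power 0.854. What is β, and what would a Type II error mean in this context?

β = 1 - power = 1 - 0.854 = 0.146. A Type II error is failing to reject H₀ when H₀ is false (false negative) — here, failing to conclude that a production batch is defective when in fact it is true. Consequence: shipping a defective batch — faulty products reach customers.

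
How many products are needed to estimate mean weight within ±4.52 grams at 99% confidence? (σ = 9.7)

n = (z*σ/E)² = (2.576×9.7/4.52)² = 30.6 → n = 31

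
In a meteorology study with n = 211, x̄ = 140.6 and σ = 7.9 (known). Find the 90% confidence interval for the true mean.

CI = x̄ ± z*(σ/√n) = 140.6 ± 1.645(7.9/√211) = 140.6 ± 0.89 = (139.71, 141.49)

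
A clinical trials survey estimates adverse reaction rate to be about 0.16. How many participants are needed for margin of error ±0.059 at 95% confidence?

n = z²p(1-p)/E² = 1.96²×0.16×0.84/0.059² = 148.3 → n = 149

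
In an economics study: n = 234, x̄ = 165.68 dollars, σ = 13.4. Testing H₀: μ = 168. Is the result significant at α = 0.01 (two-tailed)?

z = (165.68 - 168)/(13.4/√234) = -2.648. Since |z| > 2.576, significant at α = 0.01.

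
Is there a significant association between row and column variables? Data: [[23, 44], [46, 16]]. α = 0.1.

χ² = 20.57. df = 1, critical = 2.706. Reject H₀. Variables are dependent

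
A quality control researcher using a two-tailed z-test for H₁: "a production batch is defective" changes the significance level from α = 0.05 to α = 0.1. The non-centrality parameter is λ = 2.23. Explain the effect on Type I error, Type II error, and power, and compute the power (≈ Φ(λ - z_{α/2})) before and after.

Increasing α from 0.05 to 0.1:
• Type I error rate increases (α is the Type I rate by definition).
• Critical value moves from z_{α/2} = 1.96 to 1.645, so power = Φ(λ - z_{α/2}) goes from Φ(2.23 - 1.96) = 0.606 to Φ(2.23 - 1.645) = 0.721.
• Type II error rate β = 1 - power therefore decreases (0.394 → 0.279).
Appropriate when false negatives are costly — here, shipping a defective batch — faulty products reach customers.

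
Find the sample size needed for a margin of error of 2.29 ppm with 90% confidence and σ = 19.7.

n = (z*σ/E)² = (1.645×19.7/2.29)² = 200.3 → n = 201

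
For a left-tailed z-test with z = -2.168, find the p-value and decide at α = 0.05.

p = P(Z < -2.168) = Φ(-2.168) ≈ 0.0151. Since p < 0.05, reject H₀ (significant) at α = 0.05.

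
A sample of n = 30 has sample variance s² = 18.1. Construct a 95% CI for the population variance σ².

df = 29. χ²_{0.025} = 45.722, χ²_{0.975} = 16.047. CI for σ² = ((n-1)s²/χ²_{α/2}, (n-1)s²/χ²_{1-α/2}) = (29·18.1/45.722, 29·18.1/16.047) = (11.48, 32.71)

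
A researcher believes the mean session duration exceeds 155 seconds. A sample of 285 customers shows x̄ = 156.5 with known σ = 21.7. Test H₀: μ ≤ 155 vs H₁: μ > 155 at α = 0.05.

z = 1.167. Critical value: 1.645. Fail to reject H₀.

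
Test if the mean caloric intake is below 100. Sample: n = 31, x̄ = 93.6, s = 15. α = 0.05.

t = (93.6 - 100)/(15/√31) = -2.376, df = 30. Critical t = -1.697. Reject H₀.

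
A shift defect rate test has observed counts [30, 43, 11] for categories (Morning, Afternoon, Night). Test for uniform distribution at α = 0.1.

Expected = 28 each. χ² = Σ(O-E)²/E = 18.5. df = 2, critical value = 4.605. Reject H₀.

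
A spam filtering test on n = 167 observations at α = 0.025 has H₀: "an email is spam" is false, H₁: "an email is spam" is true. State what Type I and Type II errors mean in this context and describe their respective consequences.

Type I (false positive): concluding that an email is spam when it is not — a legitimate email is sent to the spam folder and the user misses it. Type II (false negative): failing to conclude that an email is spam when it is — a spam email lands in the inbox. Which is costlier depends on domain priorities and is a judgement call rather than a statistical fact.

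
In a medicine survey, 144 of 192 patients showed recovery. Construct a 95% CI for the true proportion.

p̂ = 0.75. CI = p̂ ± z*√(p̂(1-p̂)/n) = (0.689, 0.811)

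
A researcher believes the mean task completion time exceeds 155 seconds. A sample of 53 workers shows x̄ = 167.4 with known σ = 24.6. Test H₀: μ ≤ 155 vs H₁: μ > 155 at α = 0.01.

z = 3.67. Critical value: 2.33. Reject H₀.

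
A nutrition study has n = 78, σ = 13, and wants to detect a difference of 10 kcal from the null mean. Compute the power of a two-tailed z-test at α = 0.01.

SE = σ/√n = 13/√78 = 1.472. Non-centrality λ = d/SE = 10/1.472 = 6.794. Power ≈ Φ(λ - z_{α/2}) = Φ(6.794 - 2.576) = Φ(4.218) = 1.0.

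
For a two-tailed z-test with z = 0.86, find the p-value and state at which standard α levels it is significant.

p = 2·P(Z > |0.86|) = 2·(1 - Φ(0.86)) ≈ 0.3898. Not significant at any standard level.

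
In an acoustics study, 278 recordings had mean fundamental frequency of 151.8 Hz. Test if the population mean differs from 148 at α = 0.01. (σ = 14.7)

z = (x̄ - μ₀)/(σ/√n) = (151.8 - 148)/(14.7/√278) = 4.31. Critical value: ±2.576. Since |4.31| > 2.576, Reject H₀.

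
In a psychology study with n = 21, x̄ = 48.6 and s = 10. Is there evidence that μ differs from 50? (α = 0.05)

t = (x̄ - μ₀)/(s/√n) = (48.6 - 50)/(10/√21) = -0.642. df = 20, critical t = ±2.086. Fail to reject H₀.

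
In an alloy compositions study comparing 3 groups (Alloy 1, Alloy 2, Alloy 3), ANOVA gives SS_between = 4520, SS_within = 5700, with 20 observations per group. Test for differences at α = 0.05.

df_between = 2, df_within = 57. F = MS_between/MS_within = 2260.0/100.0 = 22.6. F_crit ≈ 3.159. Reject H₀. At least one mean differs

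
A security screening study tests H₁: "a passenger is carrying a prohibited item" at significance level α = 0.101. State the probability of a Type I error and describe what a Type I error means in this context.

P(Type I error) = α = 0.101. A Type I error is rejecting H₀ when H₀ is actually true (false positive) — here, concluding that a passenger is carrying a prohibited item when in fact this is not the case. Consequence: detaining an innocent passenger — delay and inconvenience.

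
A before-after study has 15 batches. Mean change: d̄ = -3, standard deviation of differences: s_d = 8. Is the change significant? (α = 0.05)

t = d̄/(s_d/√n) = -3/(8/√15) = -1.452. df = 14, critical t = ±2.145. Fail to reject H₀.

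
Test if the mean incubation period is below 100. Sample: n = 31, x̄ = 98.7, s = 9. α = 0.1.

t = (98.7 - 100)/(9/√31) = -0.804, df = 30. Critical t = -1.31. Fail to reject H₀.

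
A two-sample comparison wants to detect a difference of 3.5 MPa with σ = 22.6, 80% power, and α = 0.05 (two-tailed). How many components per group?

n per group = 2(z_α/2 + z_β)²σ²/d² = 2×(1.96 + 0.84)²×22.6²/3.5² = 653.8 → n = 654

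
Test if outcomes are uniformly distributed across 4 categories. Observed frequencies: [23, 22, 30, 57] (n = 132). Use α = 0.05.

Expected = 33 each. χ² = Σ(O-E)²/E = 24.424. df = 3, critical value = 7.815. Reject H₀.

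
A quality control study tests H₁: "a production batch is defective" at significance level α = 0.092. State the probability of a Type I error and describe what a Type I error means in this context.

P(Type I error) = α = 0.092. A Type I error is rejecting H₀ when H₀ is actually true (false positive) — here, concluding that a production batch is defective when in fact this is not the case. Consequence: scrapping a good batch — wasted material and cost for no reason.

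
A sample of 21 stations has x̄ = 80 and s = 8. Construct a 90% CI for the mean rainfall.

CI = x̄ ± t*(s/√n) = 80 ± 1.725(8/√21) = (76.99, 83.01)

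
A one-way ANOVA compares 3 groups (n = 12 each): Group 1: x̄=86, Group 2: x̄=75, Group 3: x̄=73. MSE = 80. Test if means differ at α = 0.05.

Grand mean = 78.0. SS_between = 1176.0, MS_between = 588.0. F = 7.35, F_crit ≈ 3.285. Reject H₀.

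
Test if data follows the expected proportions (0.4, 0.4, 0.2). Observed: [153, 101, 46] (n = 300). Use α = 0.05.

Expected: [120.0, 120.0, 60.0]. χ² = 15.35. df = 2, critical = 5.991. Reject H₀.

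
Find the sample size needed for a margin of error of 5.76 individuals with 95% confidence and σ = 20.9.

n = (z*σ/E)² = (1.96×20.9/5.76)² = 50.6 → n = 51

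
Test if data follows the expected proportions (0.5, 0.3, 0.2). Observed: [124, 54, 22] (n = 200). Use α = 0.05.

Expected: [100.0, 60.0, 40.0]. χ² = 14.46. df = 2, critical = 5.991. Reject H₀.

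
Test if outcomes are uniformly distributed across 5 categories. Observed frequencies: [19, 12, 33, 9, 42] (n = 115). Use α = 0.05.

Expected = 23 each. χ² = Σ(O-E)²/E = 34.522. df = 4, critical value = 9.488. Reject H₀.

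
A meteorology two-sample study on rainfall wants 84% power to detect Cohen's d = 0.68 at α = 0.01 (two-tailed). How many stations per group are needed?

z_{α/2} = 2.576, z_β = Φ⁻¹(0.84) = 0.994. For medium effect (d = 0.68): n per group = 2(z_{α/2} + z_β)²/d² = 2(2.576 + 0.994)²/0.68² = 55.1 → 56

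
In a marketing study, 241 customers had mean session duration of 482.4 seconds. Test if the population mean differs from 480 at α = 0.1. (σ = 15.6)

z = (x̄ - μ₀)/(σ/√n) = (482.4 - 480)/(15.6/√241) = 2.388. Critical value: ±1.645. Since |2.388| > 1.645, Reject H₀.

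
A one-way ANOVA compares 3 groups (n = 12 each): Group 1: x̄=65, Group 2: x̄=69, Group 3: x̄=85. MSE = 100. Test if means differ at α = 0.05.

Grand mean = 73.0. SS_between = 2688.0, MS_between = 1344.0. F = 13.44, F_crit ≈ 3.285. Reject H₀.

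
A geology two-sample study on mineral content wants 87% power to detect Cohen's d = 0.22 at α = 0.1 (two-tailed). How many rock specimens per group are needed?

z_{α/2} = 1.645, z_β = Φ⁻¹(0.87) = 1.126. For small effect (d = 0.22): n per group = 2(z_{α/2} + z_β)²/d² = 2(1.645 + 1.126)²/0.22² = 317.3 → 318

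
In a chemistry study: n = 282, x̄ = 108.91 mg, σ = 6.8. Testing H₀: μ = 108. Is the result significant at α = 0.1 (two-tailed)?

z = (108.91 - 108)/(6.8/√282) = 2.247. Since |z| > 1.645, significant at α = 0.1.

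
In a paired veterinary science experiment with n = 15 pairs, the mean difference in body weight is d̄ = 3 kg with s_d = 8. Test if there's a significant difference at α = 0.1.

t = d̄/(s_d/√n) = 3/(8/√15) = 1.452. df = 14, critical t = ±1.761. Fail to reject H₀.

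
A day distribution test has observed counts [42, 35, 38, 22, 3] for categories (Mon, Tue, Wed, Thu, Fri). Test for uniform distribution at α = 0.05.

Expected = 28 each. χ² = Σ(O-E)²/E = 35.929. df = 4, critical value = 9.488. Reject H₀.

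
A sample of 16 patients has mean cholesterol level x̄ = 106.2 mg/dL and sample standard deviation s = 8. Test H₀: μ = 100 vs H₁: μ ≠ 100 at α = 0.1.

t = (x̄ - μ₀)/(s/√n) = (106.2 - 100)/(8/√16) = 3.1. df = 15, critical t = ±1.753. Reject H₀.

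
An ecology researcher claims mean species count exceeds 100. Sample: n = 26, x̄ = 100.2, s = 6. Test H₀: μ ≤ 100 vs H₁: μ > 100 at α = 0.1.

t = (100.2 - 100)/(6/√26) = 0.17, df = 25. Critical t = 1.316. Fail to reject H₀.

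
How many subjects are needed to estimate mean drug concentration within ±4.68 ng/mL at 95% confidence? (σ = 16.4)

n = (z*σ/E)² = (1.96×16.4/4.68)² = 47.2 → n = 48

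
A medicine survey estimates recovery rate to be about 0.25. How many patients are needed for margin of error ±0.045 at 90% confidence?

n = z²p(1-p)/E² = 1.645²×0.25×0.75/0.045² = 250.6 → n = 251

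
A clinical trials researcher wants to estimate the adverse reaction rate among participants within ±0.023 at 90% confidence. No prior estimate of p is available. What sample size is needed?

Conservative approach: use p = 0.5 (maximizes p(1-p) = 0.25). n = z²(0.25)/E² = 1.645²×0.25/0.023² = 1278.8 → n = 1279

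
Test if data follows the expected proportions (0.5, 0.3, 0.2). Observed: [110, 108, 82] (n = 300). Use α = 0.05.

Expected: [150.0, 90.0, 60.0]. χ² = 22.333. df = 2, critical = 5.991. Reject H₀.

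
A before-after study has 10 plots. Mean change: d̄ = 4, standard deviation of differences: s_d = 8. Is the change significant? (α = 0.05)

t = d̄/(s_d/√n) = 4/(8/√10) = 1.581. df = 9, critical t = ±2.262. Fail to reject H₀.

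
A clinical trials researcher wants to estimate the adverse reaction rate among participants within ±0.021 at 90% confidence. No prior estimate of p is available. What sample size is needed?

Conservative approach: use p = 0.5 (maximizes p(1-p) = 0.25). n = z²(0.25)/E² = 1.645²×0.25/0.021² = 1534.03 → n = 1535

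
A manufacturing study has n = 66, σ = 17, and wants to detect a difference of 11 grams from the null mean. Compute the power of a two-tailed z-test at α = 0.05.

SE = σ/√n = 17/√66 = 2.093. Non-centrality λ = d/SE = 11/2.093 = 5.257. Power ≈ Φ(λ - z_{α/2}) = Φ(5.257 - 1.96) = Φ(3.297) = 1.0.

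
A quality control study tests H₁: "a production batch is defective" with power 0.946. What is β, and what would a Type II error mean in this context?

β = 1 - power = 1 - 0.946 = 0.054. A Type II error is failing to reject H₀ when H₀ is false (false negative) — here, failing to conclude that a production batch is defective when in fact it is true. Consequence: shipping a defective batch — faulty products reach customers.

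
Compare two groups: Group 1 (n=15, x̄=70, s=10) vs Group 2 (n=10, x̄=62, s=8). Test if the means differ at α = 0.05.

Pooled sp = 9.27. t = 2.114, df = 23. Critical t = ±2.069. Reject H₀.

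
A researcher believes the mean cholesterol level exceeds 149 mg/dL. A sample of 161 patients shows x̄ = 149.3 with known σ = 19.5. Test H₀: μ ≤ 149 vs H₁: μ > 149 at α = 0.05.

z = 0.195. Critical value: 1.645. Fail to reject H₀.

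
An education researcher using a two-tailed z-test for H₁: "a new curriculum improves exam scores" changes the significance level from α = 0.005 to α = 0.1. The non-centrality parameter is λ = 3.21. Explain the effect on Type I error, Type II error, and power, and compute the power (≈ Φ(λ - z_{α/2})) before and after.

Increasing α from 0.005 to 0.1:
• Type I error rate increases (α is the Type I rate by definition).
• Critical value moves from z_{α/2} = 2.807 to 1.645, so power = Φ(λ - z_{α/2}) goes from Φ(3.21 - 2.807) = 0.657 to Φ(3.21 - 1.645) = 0.941.
• Type II error rate β = 1 - power therefore decreases (0.343 → 0.059).
Appropriate when false negatives are costly — here, keeping the old curriculum when the new one would have helped students.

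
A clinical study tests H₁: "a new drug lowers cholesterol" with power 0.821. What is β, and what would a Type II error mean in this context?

β = 1 - power = 1 - 0.821 = 0.179. A Type II error is failing to reject H₀ when H₀ is false (false negative) — here, failing to conclude that a new drug lowers cholesterol when in fact it is true. Consequence: shelving an effective drug — patients miss out on a treatment that would have helped.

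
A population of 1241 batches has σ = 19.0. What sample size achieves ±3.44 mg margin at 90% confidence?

Without FPC: n₀ = (1.645×19.0/3.44)² = 82.551. With FPC: n = n₀N/(n₀+N-1) = 77.5 → n = 78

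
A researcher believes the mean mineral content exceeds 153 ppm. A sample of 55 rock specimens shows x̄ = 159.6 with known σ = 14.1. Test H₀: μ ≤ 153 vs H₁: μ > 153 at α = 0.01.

z = 3.471. Critical value: 2.33. Reject H₀.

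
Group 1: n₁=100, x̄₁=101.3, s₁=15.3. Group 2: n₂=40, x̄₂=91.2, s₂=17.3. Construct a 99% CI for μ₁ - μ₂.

Difference = 10.1. SE = √(15.3²/100 + 17.3²/40) = 3.134. CI = (2.03, 18.17)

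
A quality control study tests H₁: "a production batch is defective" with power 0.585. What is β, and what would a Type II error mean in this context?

β = 1 - power = 1 - 0.585 = 0.415. A Type II error is failing to reject H₀ when H₀ is false (false negative) — here, failing to conclude that a production batch is defective when in fact it is true. Consequence: shipping a defective batch — faulty products reach customers.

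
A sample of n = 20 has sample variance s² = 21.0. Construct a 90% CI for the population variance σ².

df = 19. χ²_{0.05} = 30.144, χ²_{0.95} = 10.117. CI for σ² = ((n-1)s²/χ²_{α/2}, (n-1)s²/χ²_{1-α/2}) = (19·21.0/30.144, 19·21.0/10.117) = (13.24, 39.44)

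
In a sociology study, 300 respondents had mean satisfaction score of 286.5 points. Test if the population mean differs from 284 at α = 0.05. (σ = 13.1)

z = (x̄ - μ₀)/(σ/√n) = (286.5 - 284)/(13.1/√300) = 3.305. Critical value: ±1.96. Since |3.305| > 1.96, Reject H₀.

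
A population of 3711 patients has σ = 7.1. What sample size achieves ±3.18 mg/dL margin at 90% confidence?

Without FPC: n₀ = (1.645×7.1/3.18)² = 13.489. With FPC: n = n₀N/(n₀+N-1) = 13.4 → n = 14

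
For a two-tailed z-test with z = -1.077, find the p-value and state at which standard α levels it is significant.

p = 2·P(Z > |-1.077|) = 2·(1 - Φ(1.077)) ≈ 0.2815. Not significant at any standard level.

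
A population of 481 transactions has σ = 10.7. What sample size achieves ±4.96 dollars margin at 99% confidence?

Without FPC: n₀ = (2.576×10.7/4.96)² = 30.881. With FPC: n = n₀N/(n₀+N-1) = 29.1 → n = 30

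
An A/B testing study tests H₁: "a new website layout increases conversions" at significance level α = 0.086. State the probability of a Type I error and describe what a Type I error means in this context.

P(Type I error) = α = 0.086. A Type I error is rejecting H₀ when H₀ is actually true (false positive) — here, concluding that a new website layout increases conversions when in fact this is not the case. Consequence: rolling out a layout that doesn't actually help — wasted engineering effort.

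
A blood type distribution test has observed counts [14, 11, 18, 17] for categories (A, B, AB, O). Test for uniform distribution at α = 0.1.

Expected = 15 each. χ² = Σ(O-E)²/E = 2.0. df = 3, critical value = 6.251. Fail to reject H₀.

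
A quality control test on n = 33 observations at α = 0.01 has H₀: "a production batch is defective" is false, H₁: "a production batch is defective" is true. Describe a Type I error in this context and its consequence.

Type I error: rejecting H₀ when it is true — concluding that a production batch is defective when in fact it is not. Consequence: scrapping a good batch — wasted material and cost for no reason.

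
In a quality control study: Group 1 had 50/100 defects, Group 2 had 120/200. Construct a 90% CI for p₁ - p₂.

p̂₁ = 0.5, p̂₂ = 0.6. Difference = -0.1. CI = (-0.2, 0.0)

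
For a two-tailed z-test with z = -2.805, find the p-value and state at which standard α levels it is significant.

p = 2·P(Z > |-2.805|) = 2·(1 - Φ(2.805)) ≈ 0.005. Significant at α = 0.1; Significant at α = 0.05; Significant at α = 0.01.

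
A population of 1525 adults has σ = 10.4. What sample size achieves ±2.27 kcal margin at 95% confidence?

Without FPC: n₀ = (1.96×10.4/2.27)² = 80.636. With FPC: n = n₀N/(n₀+N-1) = 76.6 → n = 77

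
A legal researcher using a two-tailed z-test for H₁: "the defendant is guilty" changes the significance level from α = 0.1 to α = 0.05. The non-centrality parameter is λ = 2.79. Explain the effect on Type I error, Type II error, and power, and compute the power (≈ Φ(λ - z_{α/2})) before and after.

Decreasing α from 0.1 to 0.05:
• Type I error rate decreases (α is the Type I rate by definition).
• Critical value moves from z_{α/2} = 1.645 to 1.96, so power = Φ(λ - z_{α/2}) goes from Φ(2.79 - 1.645) = 0.874 to Φ(2.79 - 1.96) = 0.797.
• Type II error rate β = 1 - power therefore increases (0.126 → 0.203).
Appropriate when false positives are costly — here, convicting an innocent person.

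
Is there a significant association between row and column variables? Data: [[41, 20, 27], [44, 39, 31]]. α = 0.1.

χ² = 3.207. df = 2, critical = 4.605. Fail to reject H₀. No evidence of dependence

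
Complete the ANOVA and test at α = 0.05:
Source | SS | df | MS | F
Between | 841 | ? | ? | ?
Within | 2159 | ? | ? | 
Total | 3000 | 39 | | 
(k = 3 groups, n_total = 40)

df_between = 2, df_within = 37. MS_between = 420.5, MS_within = 58.35. F = 7.206, F_crit ≈ 3.252. Reject H₀.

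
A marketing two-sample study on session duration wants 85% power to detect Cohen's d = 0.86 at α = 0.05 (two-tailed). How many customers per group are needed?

z_{α/2} = 1.96, z_β = Φ⁻¹(0.85) = 1.036. For large effect (d = 0.86): n per group = 2(z_{α/2} + z_β)²/d² = 2(1.96 + 1.036)²/0.86² = 24.3 → 25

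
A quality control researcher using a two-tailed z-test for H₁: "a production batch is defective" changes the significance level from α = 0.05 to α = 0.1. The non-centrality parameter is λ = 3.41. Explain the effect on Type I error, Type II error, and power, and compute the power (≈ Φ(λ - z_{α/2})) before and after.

Increasing α from 0.05 to 0.1:
• Type I error rate increases (α is the Type I rate by definition).
• Critical value moves from z_{α/2} = 1.96 to 1.645, so power = Φ(λ - z_{α/2}) goes from Φ(3.41 - 1.96) = 0.926 to Φ(3.41 - 1.645) = 0.961.
• Type II error rate β = 1 - power therefore decreases (0.074 → 0.039).
Appropriate when false negatives are costly — here, shipping a defective batch — faulty products reach customers.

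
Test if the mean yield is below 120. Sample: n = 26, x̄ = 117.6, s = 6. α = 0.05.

t = (117.6 - 120)/(6/√26) = -2.04, df = 25. Critical t = -1.708. Reject H₀.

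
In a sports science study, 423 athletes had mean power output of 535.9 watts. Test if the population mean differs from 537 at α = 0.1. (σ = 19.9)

z = (x̄ - μ₀)/(σ/√n) = (535.9 - 537)/(19.9/√423) = -1.137. Critical value: ±1.645. Since |-1.137| ≤ 1.645, Fail to reject H₀.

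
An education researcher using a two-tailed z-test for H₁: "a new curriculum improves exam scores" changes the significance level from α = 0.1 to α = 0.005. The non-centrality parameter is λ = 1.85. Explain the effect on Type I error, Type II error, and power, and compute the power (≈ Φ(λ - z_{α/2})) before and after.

Decreasing α from 0.1 to 0.005:
• Type I error rate decreases (α is the Type I rate by definition).
• Critical value moves from z_{α/2} = 1.645 to 2.807, so power = Φ(λ - z_{α/2}) goes from Φ(1.85 - 1.645) = 0.581 to Φ(1.85 - 2.807) = 0.169.
• Type II error rate β = 1 - power therefore increases (0.419 → 0.831).
Appropriate when false positives are costly — here, adopting a curriculum that gives no real benefit — disruption for nothing.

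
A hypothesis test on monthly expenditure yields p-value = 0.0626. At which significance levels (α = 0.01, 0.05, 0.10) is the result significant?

p = 0.0626. Significant at: α = 0.1.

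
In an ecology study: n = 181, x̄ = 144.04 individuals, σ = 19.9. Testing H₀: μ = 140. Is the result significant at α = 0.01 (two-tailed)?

z = (144.04 - 140)/(19.9/√181) = 2.731. Since |z| > 2.576, significant at α = 0.01.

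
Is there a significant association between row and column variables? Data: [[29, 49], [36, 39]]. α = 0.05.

χ² = 1.832. df = 1, critical = 3.841. Fail to reject H₀. No evidence of dependence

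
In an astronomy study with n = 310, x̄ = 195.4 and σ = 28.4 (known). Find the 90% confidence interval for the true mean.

CI = x̄ ± z*(σ/√n) = 195.4 ± 1.645(28.4/√310) = 195.4 ± 2.65 = (192.75, 198.05)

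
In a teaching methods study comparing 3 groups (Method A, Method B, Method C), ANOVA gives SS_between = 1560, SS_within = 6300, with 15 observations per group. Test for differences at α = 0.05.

df_between = 2, df_within = 42. F = MS_between/MS_within = 780.0/150.0 = 5.2. F_crit ≈ 3.22. Reject H₀. At least one mean differs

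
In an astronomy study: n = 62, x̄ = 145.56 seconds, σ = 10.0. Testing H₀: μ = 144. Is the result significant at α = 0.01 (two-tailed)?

z = (145.56 - 144)/(10.0/√62) = 1.228. Since |z| ≤ 2.576, not significant at α = 0.01.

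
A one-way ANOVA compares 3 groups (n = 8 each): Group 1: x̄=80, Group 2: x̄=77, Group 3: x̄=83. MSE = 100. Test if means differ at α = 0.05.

Grand mean = 80.0. SS_between = 144.0, MS_between = 72.0. F = 0.72, F_crit ≈ 3.467. Fail to reject H₀.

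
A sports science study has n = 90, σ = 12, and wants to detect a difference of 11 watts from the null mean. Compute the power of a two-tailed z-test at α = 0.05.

SE = σ/√n = 12/√90 = 1.265. Non-centrality λ = d/SE = 11/1.265 = 8.696. Power ≈ Φ(λ - z_{α/2}) = Φ(8.696 - 1.96) = Φ(6.736) = 1.0.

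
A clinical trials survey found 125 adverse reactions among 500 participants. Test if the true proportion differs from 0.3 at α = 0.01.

p̂ = 0.25, p₀ = 0.3. z = (p̂ - p₀)/√(p₀(1-p₀)/n) = -2.44. Critical: ±2.576. Fail to reject H₀.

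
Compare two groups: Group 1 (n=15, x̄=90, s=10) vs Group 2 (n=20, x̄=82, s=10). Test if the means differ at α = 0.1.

Pooled sp = 10.0. t = 2.342, df = 33. Critical t = ±1.692. Reject H₀.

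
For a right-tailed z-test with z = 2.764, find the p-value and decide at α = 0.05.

p = P(Z > 2.764) = 1 - Φ(2.764) ≈ 0.0029. Since p < 0.05, reject H₀ (significant) at α = 0.05.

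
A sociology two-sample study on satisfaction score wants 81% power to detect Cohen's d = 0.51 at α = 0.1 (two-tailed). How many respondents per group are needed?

z_{α/2} = 1.645, z_β = Φ⁻¹(0.81) = 0.878. For medium effect (d = 0.51): n per group = 2(z_{α/2} + z_β)²/d² = 2(1.645 + 0.878)²/0.51² = 48.9 → 49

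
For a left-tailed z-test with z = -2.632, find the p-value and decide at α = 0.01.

p = P(Z < -2.632) = Φ(-2.632) ≈ 0.0042. Since p < 0.01, reject H₀ (significant) at α = 0.01.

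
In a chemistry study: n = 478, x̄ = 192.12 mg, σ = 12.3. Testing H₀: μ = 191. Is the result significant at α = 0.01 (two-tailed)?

z = (192.12 - 191)/(12.3/√478) = 1.991. Since |z| ≤ 2.576, not significant at α = 0.01.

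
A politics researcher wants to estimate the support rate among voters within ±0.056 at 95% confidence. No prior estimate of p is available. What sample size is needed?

Conservative approach: use p = 0.5 (maximizes p(1-p) = 0.25). n = z²(0.25)/E² = 1.96²×0.25/0.056² = 306.2 → n = 307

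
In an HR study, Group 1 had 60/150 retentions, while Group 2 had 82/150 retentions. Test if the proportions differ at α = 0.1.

p̂₁ = 0.4, p̂₂ = 0.547, pooled p̂ = 0.473. z = -2.544. Critical: ±1.645. Reject H₀.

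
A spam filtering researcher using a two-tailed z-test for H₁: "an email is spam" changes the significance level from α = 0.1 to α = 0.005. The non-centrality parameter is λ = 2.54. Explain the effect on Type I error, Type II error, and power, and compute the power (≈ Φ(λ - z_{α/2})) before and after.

Decreasing α from 0.1 to 0.005:
• Type I error rate decreases (α is the Type I rate by definition).
• Critical value moves from z_{α/2} = 1.645 to 2.807, so power = Φ(λ - z_{α/2}) goes from Φ(2.54 - 1.645) = 0.815 to Φ(2.54 - 2.807) = 0.395.
• Type II error rate β = 1 - power therefore increases (0.185 → 0.605).
Appropriate when false positives are costly — here, a legitimate email is sent to the spam folder and the user misses it.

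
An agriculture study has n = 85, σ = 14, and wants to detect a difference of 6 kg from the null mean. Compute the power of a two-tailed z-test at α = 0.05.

SE = σ/√n = 14/√85 = 1.519. Non-centrality λ = d/SE = 6/1.519 = 3.951. Power ≈ Φ(λ - z_{α/2}) = Φ(3.951 - 1.96) = Φ(1.991) = 0.977.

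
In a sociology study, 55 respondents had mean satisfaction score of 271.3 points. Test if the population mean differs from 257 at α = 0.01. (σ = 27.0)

z = (x̄ - μ₀)/(σ/√n) = (271.3 - 257)/(27.0/√55) = 3.928. Critical value: ±2.576. Since |3.928| > 2.576, Reject H₀.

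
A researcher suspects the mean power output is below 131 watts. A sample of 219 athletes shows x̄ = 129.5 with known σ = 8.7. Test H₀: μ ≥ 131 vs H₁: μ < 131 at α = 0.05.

z = -2.551. Critical value: -1.645. Reject H₀.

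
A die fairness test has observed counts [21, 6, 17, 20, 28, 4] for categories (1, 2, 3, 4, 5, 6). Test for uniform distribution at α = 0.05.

Expected = 16 each. χ² = Σ(O-E)²/E = 26.875. df = 5, critical value = 11.07. Reject H₀.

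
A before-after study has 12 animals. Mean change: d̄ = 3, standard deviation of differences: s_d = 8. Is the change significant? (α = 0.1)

t = d̄/(s_d/√n) = 3/(8/√12) = 1.299. df = 11, critical t = ±1.796. Fail to reject H₀.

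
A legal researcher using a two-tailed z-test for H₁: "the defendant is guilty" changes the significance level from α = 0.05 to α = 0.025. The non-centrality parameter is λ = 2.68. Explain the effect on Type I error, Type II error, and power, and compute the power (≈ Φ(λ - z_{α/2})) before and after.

Decreasing α from 0.05 to 0.025:
• Type I error rate decreases (α is the Type I rate by definition).
• Critical value moves from z_{α/2} = 1.96 to 2.241, so power = Φ(λ - z_{α/2}) goes from Φ(2.68 - 1.96) = 0.764 to Φ(2.68 - 2.241) = 0.67.
• Type II error rate β = 1 - power therefore increases (0.236 → 0.33).
Appropriate when false positives are costly — here, convicting an innocent person.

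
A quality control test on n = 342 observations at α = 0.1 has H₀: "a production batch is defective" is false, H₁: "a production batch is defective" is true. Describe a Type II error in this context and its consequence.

Type II error: failing to reject H₀ when it is false — concluding that a production batch is defective is not supported when in fact it is. Consequence: shipping a defective batch — faulty products reach customers.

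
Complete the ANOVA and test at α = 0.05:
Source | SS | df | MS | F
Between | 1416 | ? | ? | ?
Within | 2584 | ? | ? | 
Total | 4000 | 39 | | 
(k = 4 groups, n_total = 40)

df_between = 3, df_within = 36. MS_between = 472.0, MS_within = 71.78. F = 6.576, F_crit ≈ 2.866. Reject H₀.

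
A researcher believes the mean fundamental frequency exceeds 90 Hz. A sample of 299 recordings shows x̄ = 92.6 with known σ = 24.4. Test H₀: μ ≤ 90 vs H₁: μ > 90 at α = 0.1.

z = 1.843. Critical value: 1.28. Reject H₀.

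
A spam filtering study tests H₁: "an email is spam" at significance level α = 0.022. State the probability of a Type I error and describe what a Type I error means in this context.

P(Type I error) = α = 0.022. A Type I error is rejecting H₀ when H₀ is actually true (false positive) — here, concluding that an email is spam when in fact this is not the case. Consequence: a legitimate email is sent to the spam folder and the user misses it.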